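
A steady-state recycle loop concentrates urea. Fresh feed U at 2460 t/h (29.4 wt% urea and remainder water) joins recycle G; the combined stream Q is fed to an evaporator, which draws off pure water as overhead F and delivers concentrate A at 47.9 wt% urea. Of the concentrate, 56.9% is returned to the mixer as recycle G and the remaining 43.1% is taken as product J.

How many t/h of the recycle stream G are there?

1993 t/h

Overall urea balance (none leaves overhead): urea in fresh feed = urea in product, i.e. 2460×0.294 = (1−0.569)·A·0.479.
A = 723.24/(0.479×0.431) = 3503.2 t/h.
Recycle G = 0.569×3503.2 = 1993.3 t/h.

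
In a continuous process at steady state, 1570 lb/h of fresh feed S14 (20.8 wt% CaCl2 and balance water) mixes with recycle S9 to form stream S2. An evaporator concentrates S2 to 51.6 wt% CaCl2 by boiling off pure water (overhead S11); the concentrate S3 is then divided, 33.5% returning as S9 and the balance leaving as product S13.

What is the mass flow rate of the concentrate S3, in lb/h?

Overall CaCl2 balance (none leaves overhead): CaCl2 in fresh feed = CaCl2 in product, i.e. 1570×0.208 = (1−0.335)·S3·0.516.
S3 = 326.56/(0.516×0.665) = 951.68 lb/h.

951.7 lb/h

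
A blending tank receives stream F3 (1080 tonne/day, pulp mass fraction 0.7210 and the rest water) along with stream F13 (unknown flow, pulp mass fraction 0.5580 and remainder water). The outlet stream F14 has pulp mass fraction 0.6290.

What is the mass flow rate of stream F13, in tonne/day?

1399 tonne/day

Let F13 be the unknown flow. Total out = 1080 + F13.
pulp balance: 778.68 + 0.558·F13 = 0.629·(1080 + F13)
(0.558 − 0.629)·F13 = 0.629×1080 − 778.68 = -99.36
F13 = -99.36 / -0.071 = 1399.4 tonne/day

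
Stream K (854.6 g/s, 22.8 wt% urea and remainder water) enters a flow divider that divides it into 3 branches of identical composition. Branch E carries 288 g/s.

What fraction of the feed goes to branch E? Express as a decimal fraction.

Fraction to E = 288/854.6 = 0.3370.

0.337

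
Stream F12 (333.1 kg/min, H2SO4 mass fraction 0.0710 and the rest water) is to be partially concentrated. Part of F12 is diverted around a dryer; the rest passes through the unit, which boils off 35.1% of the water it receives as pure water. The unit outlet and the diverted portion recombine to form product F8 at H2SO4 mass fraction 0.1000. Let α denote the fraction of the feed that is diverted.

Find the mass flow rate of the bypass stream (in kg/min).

All 333.1×0.071 = 23.65 kg/min of H2SO4 reaches F8, so F8 = 23.65/0.100 = 236.5 kg/min and vapour = 96.599 kg/min.
The evaporator receives (1−α)·333.1 of feed at 0.929 water and removes 0.351 of that water:
0.351×0.929×(1−α)×333.1 = 96.599
(1−α) = 96.599/108.62 = 0.8894;  α = 0.1106.
Bypass flow = 0.1106×333.1 = 36.856 kg/min.

36.86 kg/min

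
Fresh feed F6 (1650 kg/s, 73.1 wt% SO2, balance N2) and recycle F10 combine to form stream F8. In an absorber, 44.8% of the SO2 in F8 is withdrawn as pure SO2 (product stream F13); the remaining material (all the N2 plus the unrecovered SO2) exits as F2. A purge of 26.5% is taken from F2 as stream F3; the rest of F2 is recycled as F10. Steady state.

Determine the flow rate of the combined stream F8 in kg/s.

3705 kg/s

N2 enters only via F6 and leaves only via the purge: 1650×0.269 = 0.265×(N2 in F2), and the absorber passes all N2, so N2 in F8 = N2 in F2 = 1674.9 kg/s.
SO2 in F8: m_A = 1650×0.731 + (1−0.265)·(1−0.448)·m_A, so m_A = 1206.1/0.5943 = 2029.6 kg/s.
F8 = 2029.6 + 1674.9 = 3704.5 kg/s.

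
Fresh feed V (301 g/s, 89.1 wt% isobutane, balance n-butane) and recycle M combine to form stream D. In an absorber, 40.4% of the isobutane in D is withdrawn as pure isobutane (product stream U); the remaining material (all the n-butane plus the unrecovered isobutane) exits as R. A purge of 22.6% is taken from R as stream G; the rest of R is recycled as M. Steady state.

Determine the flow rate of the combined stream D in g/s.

n-butane enters only via V and leaves only via the purge: 301×0.109 = 0.226×(n-butane in R), and the absorber passes all n-butane, so n-butane in D = n-butane in R = 145.17 g/s.
isobutane in D: m_A = 301×0.891 + (1−0.226)·(1−0.404)·m_A, so m_A = 268.19/0.5387 = 497.85 g/s.
D = 497.85 + 145.17 = 643.02 g/s.

643 g/s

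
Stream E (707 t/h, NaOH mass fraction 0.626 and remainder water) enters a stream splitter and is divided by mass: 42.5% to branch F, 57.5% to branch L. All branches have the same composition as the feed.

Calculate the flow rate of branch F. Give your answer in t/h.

Branch F flow = 0.425×707 = 300.47 t/h.

300.5 t/h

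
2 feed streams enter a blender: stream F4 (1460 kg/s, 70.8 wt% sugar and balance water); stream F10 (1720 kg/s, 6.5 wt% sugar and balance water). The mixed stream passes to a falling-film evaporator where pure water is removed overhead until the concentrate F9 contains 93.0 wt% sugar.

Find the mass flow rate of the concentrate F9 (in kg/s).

1232 kg/s

sugar entering = 1460×0.708 + 1720×0.065 = 1145.5 kg/s.
All sugar reports to F9, so F9 = 1145.5/0.930 = 1231.7 kg/s.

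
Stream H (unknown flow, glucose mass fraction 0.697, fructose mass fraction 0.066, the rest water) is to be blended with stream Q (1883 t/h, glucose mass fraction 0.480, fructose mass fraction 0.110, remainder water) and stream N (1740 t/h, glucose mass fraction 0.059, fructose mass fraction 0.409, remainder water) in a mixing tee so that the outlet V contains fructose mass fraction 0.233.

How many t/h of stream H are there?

446.9 t/h

Let H be the unknown flow. Total out = 3623 + H.
fructose balance: 918.79 + 0.066·H = 0.233·(3623 + H)
(0.066 − 0.233)·H = 0.233×3623 − 918.79 = -74.631
H = -74.631 / -0.167 = 446.89 t/h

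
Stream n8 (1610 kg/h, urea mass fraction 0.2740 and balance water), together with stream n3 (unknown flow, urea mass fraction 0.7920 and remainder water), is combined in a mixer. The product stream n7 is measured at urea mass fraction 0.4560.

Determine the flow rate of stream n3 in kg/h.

Let n3 be the unknown flow. Total out = 1610 + n3.
urea balance: 441.14 + 0.792·n3 = 0.456·(1610 + n3)
(0.792 − 0.456)·n3 = 0.456×1610 − 441.14 = 293.02
n3 = 293.02 / 0.336 = 872.08 kg/h

872.1 kg/h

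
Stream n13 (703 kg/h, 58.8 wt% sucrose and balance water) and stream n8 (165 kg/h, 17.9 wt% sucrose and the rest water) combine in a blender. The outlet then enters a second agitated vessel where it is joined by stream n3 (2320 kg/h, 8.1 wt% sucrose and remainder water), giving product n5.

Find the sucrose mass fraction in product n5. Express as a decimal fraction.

0.1979

Overall, product flow = 3188 kg/h.
sucrose in = 703×0.588 + 165×0.179 + 2320×0.081 = 630.82 kg/h.
sucrose fraction in n5 = 0.1979.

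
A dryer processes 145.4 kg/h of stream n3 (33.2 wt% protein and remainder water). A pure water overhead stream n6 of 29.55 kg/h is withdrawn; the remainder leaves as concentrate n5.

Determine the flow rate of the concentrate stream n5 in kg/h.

Concentrate = 145.4 − 29.55 = 115.85 kg/h.

115.9 kg/h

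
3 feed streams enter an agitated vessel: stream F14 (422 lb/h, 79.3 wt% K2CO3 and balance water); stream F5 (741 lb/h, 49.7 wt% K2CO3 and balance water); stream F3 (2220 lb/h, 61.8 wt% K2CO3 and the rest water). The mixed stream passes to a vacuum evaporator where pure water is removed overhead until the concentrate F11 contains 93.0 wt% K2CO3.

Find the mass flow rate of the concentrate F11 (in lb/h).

K2CO3 entering = 422×0.793 + 741×0.497 + 2220×0.618 = 2074.9 lb/h.
All K2CO3 reports to F11, so F11 = 2074.9/0.930 = 2231.1 lb/h.

2231 lb/h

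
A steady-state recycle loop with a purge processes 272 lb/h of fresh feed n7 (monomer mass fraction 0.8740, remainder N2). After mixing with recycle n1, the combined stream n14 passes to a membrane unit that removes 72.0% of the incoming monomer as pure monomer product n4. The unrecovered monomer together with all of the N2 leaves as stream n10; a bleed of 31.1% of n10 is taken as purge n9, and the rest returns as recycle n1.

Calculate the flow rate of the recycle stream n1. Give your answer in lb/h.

132.8 lb/h

N2 enters only via n7 and leaves only via the purge: 272×0.126 = 0.311×(N2 in n10), and the membrane unit passes all N2, so N2 in n14 = N2 in n10 = 110.2 lb/h.
monomer in n14: m_A = 272×0.874 + (1−0.311)·(1−0.720)·m_A, so m_A = 237.73/0.8071 = 294.55 lb/h.
n10 = (1−0.720)×294.55 + 110.2 = 192.67 lb/h.
Recycle n1 = (1−0.311)×192.67 = 132.75 lb/h.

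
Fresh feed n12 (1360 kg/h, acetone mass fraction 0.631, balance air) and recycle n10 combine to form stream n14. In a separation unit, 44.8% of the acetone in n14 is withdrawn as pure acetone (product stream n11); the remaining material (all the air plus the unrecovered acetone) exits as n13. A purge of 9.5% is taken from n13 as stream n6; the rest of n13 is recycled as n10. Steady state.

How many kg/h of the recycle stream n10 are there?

air enters only via n12 and leaves only via the purge: 1360×0.369 = 0.095×(air in n13), and the separation unit passes all air, so air in n14 = air in n13 = 5282.5 kg/h.
acetone in n14: m_A = 1360×0.631 + (1−0.095)·(1−0.448)·m_A, so m_A = 858.16/0.5004 = 1714.8 kg/h.
n13 = (1−0.448)×1714.8 + 5282.5 = 6229.1 kg/h.
Recycle n10 = (1−0.095)×6229.1 = 5637.3 kg/h.

5637 kg/h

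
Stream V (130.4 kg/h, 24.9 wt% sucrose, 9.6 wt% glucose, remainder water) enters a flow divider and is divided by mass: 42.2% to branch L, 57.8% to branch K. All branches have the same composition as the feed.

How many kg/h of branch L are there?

Branch L flow = 0.422×130.4 = 55.029 kg/h.

55.03 kg/h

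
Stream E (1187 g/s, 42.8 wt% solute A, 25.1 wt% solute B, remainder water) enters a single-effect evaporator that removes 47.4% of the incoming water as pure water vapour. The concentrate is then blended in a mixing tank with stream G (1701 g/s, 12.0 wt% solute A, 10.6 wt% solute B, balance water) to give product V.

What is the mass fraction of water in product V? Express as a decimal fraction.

Vapour removed = 0.474×0.321×1187 = 180.61 g/s; concentrate = 1006.4 g/s.
water reaching the mixer = 200.42 (from concentrate) + 1701×0.774 = 1517 g/s.
Product flow = 1006.4 + 1701 = 2707.4 g/s; water fraction = 0.560.

0.560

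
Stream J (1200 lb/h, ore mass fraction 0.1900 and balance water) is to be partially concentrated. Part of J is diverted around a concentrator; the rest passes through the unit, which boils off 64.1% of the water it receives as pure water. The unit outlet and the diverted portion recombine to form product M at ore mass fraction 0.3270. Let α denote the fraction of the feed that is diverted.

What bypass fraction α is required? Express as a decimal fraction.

All 1200×0.190 = 228 lb/h of ore reaches M, so M = 228/0.327 = 697.25 lb/h and vapour = 502.75 lb/h.
The evaporator receives (1−α)·1200 of feed at 0.810 water and removes 0.641 of that water:
0.641×0.810×(1−α)×1200 = 502.75
(1−α) = 502.75/623.05 = 0.8069;  α = 0.1931.

0.193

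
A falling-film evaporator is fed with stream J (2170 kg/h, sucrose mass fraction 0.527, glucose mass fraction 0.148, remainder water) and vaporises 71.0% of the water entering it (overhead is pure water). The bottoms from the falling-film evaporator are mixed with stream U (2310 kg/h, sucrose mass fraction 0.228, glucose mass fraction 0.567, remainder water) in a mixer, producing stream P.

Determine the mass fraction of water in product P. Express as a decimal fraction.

Vapour removed = 0.710×0.325×2170 = 500.73 kg/h; concentrate = 1669.3 kg/h.
water reaching the mixer = 204.52 (from concentrate) + 2310×0.205 = 678.07 kg/h.
Product flow = 1669.3 + 2310 = 3979.3 kg/h; water fraction = 0.170.

0.170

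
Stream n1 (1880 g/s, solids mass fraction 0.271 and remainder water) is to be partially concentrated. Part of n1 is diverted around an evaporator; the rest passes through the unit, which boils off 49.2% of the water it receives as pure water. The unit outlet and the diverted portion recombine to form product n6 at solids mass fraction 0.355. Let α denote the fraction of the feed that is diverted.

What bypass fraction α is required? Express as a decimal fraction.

All 1880×0.271 = 509.48 g/s of solids reaches n6, so n6 = 509.48/0.355 = 1435.2 g/s and vapour = 444.85 g/s.
The evaporator receives (1−α)·1880 of feed at 0.729 water and removes 0.492 of that water:
0.492×0.729×(1−α)×1880 = 444.85
(1−α) = 444.85/674.3 = 0.6597;  α = 0.3403.

0.340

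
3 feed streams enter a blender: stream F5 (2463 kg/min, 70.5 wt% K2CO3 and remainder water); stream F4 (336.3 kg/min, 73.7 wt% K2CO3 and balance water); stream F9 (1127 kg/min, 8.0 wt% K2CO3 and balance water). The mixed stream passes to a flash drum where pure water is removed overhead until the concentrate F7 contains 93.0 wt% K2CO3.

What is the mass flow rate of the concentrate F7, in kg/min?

K2CO3 entering = 2463×0.705 + 336.3×0.737 + 1127×0.080 = 2074.4 kg/min.
All K2CO3 reports to F7, so F7 = 2074.4/0.930 = 2230.6 kg/min.

2231 kg/min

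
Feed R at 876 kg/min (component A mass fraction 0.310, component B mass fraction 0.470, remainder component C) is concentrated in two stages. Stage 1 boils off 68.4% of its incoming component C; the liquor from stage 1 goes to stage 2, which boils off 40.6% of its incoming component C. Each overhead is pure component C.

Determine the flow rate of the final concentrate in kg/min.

719.5 kg/min

component C in feed = 876×0.220 = 192.72 kg/min.
After stage 1: component C left = (1−0.684)×192.72 = 60.9; stream total = 744.18 kg/min.
After stage 2: component C left = (1−0.406)×60.9 = 36.174; final concentrate = 719.45 kg/min.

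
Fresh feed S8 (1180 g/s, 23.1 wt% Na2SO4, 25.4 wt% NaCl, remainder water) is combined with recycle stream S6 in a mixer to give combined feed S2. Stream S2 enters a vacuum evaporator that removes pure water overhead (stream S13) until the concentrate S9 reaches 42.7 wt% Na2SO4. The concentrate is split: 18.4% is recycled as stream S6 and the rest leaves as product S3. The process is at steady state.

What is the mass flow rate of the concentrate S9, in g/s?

782.3 g/s

Overall Na2SO4 balance (none leaves overhead): Na2SO4 in fresh feed = Na2SO4 in product, i.e. 1180×0.231 = (1−0.184)·S9·0.427.
S9 = 272.58/(0.427×0.816) = 782.3 g/s.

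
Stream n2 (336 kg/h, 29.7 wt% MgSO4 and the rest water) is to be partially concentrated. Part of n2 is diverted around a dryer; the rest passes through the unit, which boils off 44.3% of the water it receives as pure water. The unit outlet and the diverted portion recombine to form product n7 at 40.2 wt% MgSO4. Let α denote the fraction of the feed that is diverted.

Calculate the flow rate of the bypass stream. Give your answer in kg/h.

54.2 kg/h

All 336×0.297 = 99.792 kg/h of MgSO4 reaches n7, so n7 = 99.792/0.402 = 248.24 kg/h and vapour = 87.761 kg/h.
The evaporator receives (1−α)·336 of feed at 0.703 water and removes 0.443 of that water:
0.443×0.703×(1−α)×336 = 87.761
(1−α) = 87.761/104.64 = 0.8387;  α = 0.1613.
Bypass flow = 0.1613×336 = 54.198 kg/h.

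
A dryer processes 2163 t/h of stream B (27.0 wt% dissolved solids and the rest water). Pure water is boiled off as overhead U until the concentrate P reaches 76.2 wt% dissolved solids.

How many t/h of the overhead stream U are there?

dissolved solids is conserved: 2163×0.270 = 584.01 t/h all reports to the concentrate.
Concentrate = 584.01/(target fraction) = 766.42 t/h.
Overhead = 2163 − 766.42 = 1396.6 t/h.

1397 t/h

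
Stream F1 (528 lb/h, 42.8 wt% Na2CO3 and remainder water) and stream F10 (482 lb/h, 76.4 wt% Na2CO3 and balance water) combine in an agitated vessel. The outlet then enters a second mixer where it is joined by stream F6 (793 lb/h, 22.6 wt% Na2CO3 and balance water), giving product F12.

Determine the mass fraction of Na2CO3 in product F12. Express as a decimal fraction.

Overall, product flow = 1803 lb/h.
Na2CO3 in = 528×0.428 + 482×0.764 + 793×0.226 = 773.45 lb/h.
Na2CO3 fraction in F12 = 0.429.

0.429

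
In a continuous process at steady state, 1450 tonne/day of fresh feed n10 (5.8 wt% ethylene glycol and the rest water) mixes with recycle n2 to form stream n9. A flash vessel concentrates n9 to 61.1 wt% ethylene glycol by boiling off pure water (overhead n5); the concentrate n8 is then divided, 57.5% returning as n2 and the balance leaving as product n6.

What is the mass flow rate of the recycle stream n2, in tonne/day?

186.2 tonne/day

Overall ethylene glycol balance (none leaves overhead): ethylene glycol in fresh feed = ethylene glycol in product, i.e. 1450×0.058 = (1−0.575)·n8·0.611.
n8 = 84.1/(0.611×0.425) = 323.87 tonne/day.
Recycle n2 = 0.575×323.87 = 186.22 tonne/day.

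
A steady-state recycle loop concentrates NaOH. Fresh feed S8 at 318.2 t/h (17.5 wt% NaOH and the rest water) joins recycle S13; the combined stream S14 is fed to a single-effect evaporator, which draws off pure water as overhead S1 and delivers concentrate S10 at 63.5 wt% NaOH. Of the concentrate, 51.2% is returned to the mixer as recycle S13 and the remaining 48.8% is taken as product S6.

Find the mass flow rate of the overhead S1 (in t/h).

230.5 t/h

Overall NaOH balance (none leaves overhead): NaOH in fresh feed = NaOH in product, i.e. 318.2×0.175 = (1−0.512)·S10·0.635.
S10 = 55.685/(0.635×0.488) = 179.7 t/h.
Recycle S13 = 0.512×179.7 = 92.006 t/h.
Combined feed S14 = 318.2 + 92.006 = 410.21 t/h.
Overhead S1 = S14 − S10 = 410.21 − 179.7 = 230.51 t/h.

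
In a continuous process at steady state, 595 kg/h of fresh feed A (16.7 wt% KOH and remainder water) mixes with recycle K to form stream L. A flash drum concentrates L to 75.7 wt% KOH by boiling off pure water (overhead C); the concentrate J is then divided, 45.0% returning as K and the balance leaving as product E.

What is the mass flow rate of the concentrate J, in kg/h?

Overall KOH balance (none leaves overhead): KOH in fresh feed = KOH in product, i.e. 595×0.167 = (1−0.450)·J·0.757.
J = 99.365/(0.757×0.550) = 238.66 kg/h.

238.7 kg/h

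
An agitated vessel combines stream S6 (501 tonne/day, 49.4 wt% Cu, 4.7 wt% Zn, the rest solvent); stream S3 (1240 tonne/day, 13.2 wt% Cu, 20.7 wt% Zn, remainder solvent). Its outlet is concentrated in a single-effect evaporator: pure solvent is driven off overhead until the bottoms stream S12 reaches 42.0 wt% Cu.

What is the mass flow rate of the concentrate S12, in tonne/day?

Cu entering = 501×0.494 + 1240×0.132 = 411.17 tonne/day.
All Cu reports to S12, so S12 = 411.17/0.420 = 978.99 tonne/day.

979 tonne/day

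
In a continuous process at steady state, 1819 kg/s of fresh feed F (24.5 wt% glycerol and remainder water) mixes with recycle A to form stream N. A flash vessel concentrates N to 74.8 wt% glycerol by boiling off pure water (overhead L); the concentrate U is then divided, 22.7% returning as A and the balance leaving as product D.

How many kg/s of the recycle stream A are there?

175 kg/s

Overall glycerol balance (none leaves overhead): glycerol in fresh feed = glycerol in product, i.e. 1819×0.245 = (1−0.227)·U·0.748.
U = 445.65/(0.748×0.773) = 770.76 kg/s.
Recycle A = 0.227×770.76 = 174.96 kg/s.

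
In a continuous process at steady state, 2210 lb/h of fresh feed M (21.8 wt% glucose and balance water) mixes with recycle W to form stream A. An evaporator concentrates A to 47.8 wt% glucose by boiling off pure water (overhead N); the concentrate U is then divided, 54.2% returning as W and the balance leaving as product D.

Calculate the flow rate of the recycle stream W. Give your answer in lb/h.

1193 lb/h

Overall glucose balance (none leaves overhead): glucose in fresh feed = glucose in product, i.e. 2210×0.218 = (1−0.542)·U·0.478.
U = 481.78/(0.478×0.458) = 2200.7 lb/h.
Recycle W = 0.542×2200.7 = 1192.8 lb/h.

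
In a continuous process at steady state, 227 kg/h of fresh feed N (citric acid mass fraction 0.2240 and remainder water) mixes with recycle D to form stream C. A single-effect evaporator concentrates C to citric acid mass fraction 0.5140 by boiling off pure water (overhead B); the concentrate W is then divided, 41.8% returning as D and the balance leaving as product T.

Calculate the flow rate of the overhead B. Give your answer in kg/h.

Overall citric acid balance (none leaves overhead): citric acid in fresh feed = citric acid in product, i.e. 227×0.224 = (1−0.418)·W·0.514.
W = 50.848/(0.514×0.582) = 169.98 kg/h.
Recycle D = 0.418×169.98 = 71.05 kg/h.
Combined feed C = 227 + 71.05 = 298.05 kg/h.
Overhead B = C − W = 298.05 − 169.98 = 128.07 kg/h.

128.1 kg/h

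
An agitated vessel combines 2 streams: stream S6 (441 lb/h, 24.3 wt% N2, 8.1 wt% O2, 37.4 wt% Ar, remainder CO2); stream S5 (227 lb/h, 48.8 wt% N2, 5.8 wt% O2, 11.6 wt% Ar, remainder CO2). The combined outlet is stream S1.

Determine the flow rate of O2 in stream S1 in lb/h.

48.89 lb/h

O2 out = O2 in = 441×0.081 + 227×0.058 = 48.887 lb/h.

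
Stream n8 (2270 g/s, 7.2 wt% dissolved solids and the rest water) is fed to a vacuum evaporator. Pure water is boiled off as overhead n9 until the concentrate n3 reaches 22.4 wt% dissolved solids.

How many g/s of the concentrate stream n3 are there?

dissolved solids is conserved: 2270×0.072 = 163.44 g/s all reports to the concentrate.
Concentrate = 163.44/(target fraction) = 729.64 g/s.

729.6 g/s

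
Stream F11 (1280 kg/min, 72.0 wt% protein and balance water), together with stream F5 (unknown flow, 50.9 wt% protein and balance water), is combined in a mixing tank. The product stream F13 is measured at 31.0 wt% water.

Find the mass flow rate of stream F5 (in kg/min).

212.2 kg/min

Let F5 be the unknown flow. Total out = 1280 + F5.
water balance: 358.4 + 0.491·F5 = 0.310·(1280 + F5)
(0.491 − 0.310)·F5 = 0.310×1280 − 358.4 = 38.4
F5 = 38.4 / 0.181 = 212.15 kg/min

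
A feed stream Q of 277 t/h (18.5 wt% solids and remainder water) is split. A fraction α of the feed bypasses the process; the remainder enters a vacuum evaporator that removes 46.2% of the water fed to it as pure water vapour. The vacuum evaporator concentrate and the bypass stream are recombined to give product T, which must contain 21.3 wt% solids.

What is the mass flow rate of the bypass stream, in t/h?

180.3 t/h

All 277×0.185 = 51.245 t/h of solids reaches T, so T = 51.245/0.213 = 240.59 t/h and vapour = 36.413 t/h.
The evaporator receives (1−α)·277 of feed at 0.815 water and removes 0.462 of that water:
0.462×0.815×(1−α)×277 = 36.413
(1−α) = 36.413/104.3 = 0.3491;  α = 0.6509.
Bypass flow = 0.6509×277 = 180.29 t/h.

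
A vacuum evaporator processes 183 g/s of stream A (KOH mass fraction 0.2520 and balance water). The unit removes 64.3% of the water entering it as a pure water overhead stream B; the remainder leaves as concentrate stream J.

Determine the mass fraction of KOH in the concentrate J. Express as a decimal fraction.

KOH is not removed: 183×0.252 = 46.116 g/s of KOH enters J.
water entering = 183×0.748 = 136.88 g/s; overhead removed = 0.643×136.88 = 88.016 g/s.
Concentrate = 183 − 88.016 = 94.984 g/s.
Mass fraction = 46.116/94.984 = 0.4855.

0.4855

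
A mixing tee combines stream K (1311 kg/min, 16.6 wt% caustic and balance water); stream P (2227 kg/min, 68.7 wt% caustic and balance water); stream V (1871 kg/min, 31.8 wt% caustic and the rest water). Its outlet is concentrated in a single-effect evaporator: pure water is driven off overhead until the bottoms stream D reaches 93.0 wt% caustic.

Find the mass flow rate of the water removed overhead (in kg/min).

caustic entering = 1311×0.166 + 2227×0.687 + 1871×0.318 = 2342.6 kg/min.
All caustic reports to D, so D = 2342.6/0.930 = 2518.9 kg/min.
Total feed = 5409 kg/min; overhead = 5409 − 2518.9 = 2890.1 kg/min.

2890 kg/min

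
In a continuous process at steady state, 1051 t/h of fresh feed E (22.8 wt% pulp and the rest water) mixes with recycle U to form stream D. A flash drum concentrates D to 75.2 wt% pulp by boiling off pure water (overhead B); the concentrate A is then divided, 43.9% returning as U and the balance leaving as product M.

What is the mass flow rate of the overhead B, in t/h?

Overall pulp balance (none leaves overhead): pulp in fresh feed = pulp in product, i.e. 1051×0.228 = (1−0.439)·A·0.752.
A = 239.63/(0.752×0.561) = 568.01 t/h.
Recycle U = 0.439×568.01 = 249.36 t/h.
Combined feed D = 1051 + 249.36 = 1300.4 t/h.
Overhead B = D − A = 1300.4 − 568.01 = 732.35 t/h.

732.3 t/h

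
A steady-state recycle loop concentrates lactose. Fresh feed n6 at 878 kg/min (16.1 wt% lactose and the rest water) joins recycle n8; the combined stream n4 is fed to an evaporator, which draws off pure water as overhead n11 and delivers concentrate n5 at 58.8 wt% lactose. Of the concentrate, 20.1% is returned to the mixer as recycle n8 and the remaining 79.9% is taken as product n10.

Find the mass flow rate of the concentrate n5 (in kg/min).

Overall lactose balance (none leaves overhead): lactose in fresh feed = lactose in product, i.e. 878×0.161 = (1−0.201)·n5·0.588.
n5 = 141.36/(0.588×0.799) = 300.88 kg/min.

300.9 kg/min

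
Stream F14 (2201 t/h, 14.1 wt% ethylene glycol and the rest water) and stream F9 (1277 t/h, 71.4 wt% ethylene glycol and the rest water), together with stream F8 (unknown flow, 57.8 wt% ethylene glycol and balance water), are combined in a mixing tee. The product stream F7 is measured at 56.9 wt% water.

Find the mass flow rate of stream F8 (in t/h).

Let F8 be the unknown flow. Total out = 3478 + F8.
water balance: 2255.9 + 0.422·F8 = 0.569·(3478 + F8)
(0.422 − 0.569)·F8 = 0.569×3478 − 2255.9 = -276.9
F8 = -276.9 / -0.147 = 1883.7 t/h

1884 t/h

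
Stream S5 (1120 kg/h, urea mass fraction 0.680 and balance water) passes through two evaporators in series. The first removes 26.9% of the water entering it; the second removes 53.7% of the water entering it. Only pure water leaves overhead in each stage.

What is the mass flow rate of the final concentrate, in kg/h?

water in feed = 1120×0.320 = 358.4 kg/h.
After stage 1: water left = (1−0.269)×358.4 = 261.99; stream total = 1023.6 kg/h.
After stage 2: water left = (1−0.537)×261.99 = 121.3; final concentrate = 882.9 kg/h.

882.9 kg/h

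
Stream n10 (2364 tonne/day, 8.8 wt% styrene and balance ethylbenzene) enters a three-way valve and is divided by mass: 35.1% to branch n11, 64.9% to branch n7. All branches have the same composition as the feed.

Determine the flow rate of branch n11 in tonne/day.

829.8 tonne/day

Branch n11 flow = 0.351×2364 = 829.76 tonne/day.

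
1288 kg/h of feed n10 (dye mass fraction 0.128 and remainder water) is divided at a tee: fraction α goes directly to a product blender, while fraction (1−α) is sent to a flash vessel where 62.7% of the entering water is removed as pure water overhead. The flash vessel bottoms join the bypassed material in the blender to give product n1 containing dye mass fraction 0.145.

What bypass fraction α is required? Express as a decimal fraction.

0.786

All 1288×0.128 = 164.86 kg/h of dye reaches n1, so n1 = 164.86/0.145 = 1137 kg/h and vapour = 151.01 kg/h.
The evaporator receives (1−α)·1288 of feed at 0.872 water and removes 0.627 of that water:
0.627×0.872×(1−α)×1288 = 151.01
(1−α) = 151.01/704.21 = 0.2144;  α = 0.7856.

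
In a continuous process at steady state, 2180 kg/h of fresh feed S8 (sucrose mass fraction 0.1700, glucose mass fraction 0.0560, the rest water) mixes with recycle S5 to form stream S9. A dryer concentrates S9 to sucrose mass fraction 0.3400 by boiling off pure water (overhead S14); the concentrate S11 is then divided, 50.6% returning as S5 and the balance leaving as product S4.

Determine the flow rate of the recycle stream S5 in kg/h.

1116 kg/h

Overall sucrose balance (none leaves overhead): sucrose in fresh feed = sucrose in product, i.e. 2180×0.170 = (1−0.506)·S11·0.340.
S11 = 370.6/(0.340×0.494) = 2206.5 kg/h.
Recycle S5 = 0.506×2206.5 = 1116.5 kg/h.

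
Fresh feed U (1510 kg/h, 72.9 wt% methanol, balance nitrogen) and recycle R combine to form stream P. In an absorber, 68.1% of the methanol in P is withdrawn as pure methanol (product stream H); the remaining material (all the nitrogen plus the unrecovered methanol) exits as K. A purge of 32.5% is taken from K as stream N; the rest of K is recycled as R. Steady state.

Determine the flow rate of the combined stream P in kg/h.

nitrogen enters only via U and leaves only via the purge: 1510×0.271 = 0.325×(nitrogen in K), and the absorber passes all nitrogen, so nitrogen in P = nitrogen in K = 1259.1 kg/h.
methanol in P: m_A = 1510×0.729 + (1−0.325)·(1−0.681)·m_A, so m_A = 1100.8/0.7847 = 1402.9 kg/h.
P = 1402.9 + 1259.1 = 2662 kg/h.

2662 kg/h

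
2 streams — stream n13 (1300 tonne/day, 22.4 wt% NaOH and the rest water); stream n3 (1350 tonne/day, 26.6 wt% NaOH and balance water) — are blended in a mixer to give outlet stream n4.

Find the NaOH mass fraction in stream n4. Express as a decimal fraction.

Total flow out = 1300 + 1350 = 2650 tonne/day.
NaOH in = 1300×0.224 + 1350×0.266 = 650.3 tonne/day.
NaOH mass fraction in n4 = 650.3/2650 = 0.245.

0.245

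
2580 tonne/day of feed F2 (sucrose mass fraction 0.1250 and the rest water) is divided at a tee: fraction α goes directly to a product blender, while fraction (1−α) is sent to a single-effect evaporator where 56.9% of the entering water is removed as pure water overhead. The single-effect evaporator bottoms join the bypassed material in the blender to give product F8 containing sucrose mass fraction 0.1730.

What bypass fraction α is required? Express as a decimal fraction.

0.443

All 2580×0.125 = 322.5 tonne/day of sucrose reaches F8, so F8 = 322.5/0.173 = 1864.2 tonne/day and vapour = 715.84 tonne/day.
The evaporator receives (1−α)·2580 of feed at 0.875 water and removes 0.569 of that water:
0.569×0.875×(1−α)×2580 = 715.84
(1−α) = 715.84/1284.5 = 0.5573;  α = 0.4427.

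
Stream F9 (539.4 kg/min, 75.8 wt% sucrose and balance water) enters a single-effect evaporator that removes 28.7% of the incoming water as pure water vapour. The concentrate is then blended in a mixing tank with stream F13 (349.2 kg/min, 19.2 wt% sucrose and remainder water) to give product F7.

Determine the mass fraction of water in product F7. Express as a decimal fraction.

Vapour removed = 0.287×0.242×539.4 = 37.463 kg/min; concentrate = 501.94 kg/min.
water reaching the mixer = 93.071 (from concentrate) + 349.2×0.808 = 375.22 kg/min.
Product flow = 501.94 + 349.2 = 851.14 kg/min; water fraction = 0.441.

0.441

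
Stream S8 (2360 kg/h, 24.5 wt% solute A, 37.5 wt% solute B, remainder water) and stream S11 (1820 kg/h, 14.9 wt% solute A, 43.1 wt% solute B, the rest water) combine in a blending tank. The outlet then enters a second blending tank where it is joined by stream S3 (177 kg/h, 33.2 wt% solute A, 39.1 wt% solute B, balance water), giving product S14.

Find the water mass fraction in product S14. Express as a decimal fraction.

Overall, product flow = 4357 kg/h.
water in = 2360×0.380 + 1820×0.420 + 177×0.277 = 1710.2 kg/h.
water fraction in S14 = 0.3925.

0.3925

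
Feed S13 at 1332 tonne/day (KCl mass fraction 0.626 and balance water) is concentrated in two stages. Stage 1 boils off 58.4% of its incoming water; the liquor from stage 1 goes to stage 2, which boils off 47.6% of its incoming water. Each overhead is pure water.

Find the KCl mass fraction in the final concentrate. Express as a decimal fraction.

0.885

water in feed = 1332×0.374 = 498.17 tonne/day.
After stage 1: water left = (1−0.584)×498.17 = 207.24; stream total = 1041.1 tonne/day.
After stage 2: water left = (1−0.476)×207.24 = 108.59; final concentrate = 942.42 tonne/day.
KCl fraction = 833.83/942.42 = 0.885.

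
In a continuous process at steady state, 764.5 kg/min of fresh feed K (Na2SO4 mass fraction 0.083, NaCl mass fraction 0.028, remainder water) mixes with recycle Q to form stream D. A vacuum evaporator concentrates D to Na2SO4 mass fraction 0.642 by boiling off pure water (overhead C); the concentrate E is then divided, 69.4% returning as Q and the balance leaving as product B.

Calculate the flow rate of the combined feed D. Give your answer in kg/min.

Overall Na2SO4 balance (none leaves overhead): Na2SO4 in fresh feed = Na2SO4 in product, i.e. 764.5×0.083 = (1−0.694)·E·0.642.
E = 63.454/(0.642×0.306) = 323 kg/min.
Recycle Q = 0.694×323 = 224.16 kg/min.
Combined feed D = 764.5 + 224.16 = 988.66 kg/min.

988.7 kg/min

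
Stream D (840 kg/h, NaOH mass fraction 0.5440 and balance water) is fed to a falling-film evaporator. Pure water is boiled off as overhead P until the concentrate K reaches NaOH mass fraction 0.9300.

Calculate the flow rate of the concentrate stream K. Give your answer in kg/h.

NaOH is conserved: 840×0.544 = 456.96 kg/h all reports to the concentrate.
Concentrate = 456.96/(target fraction) = 491.35 kg/h.

491.4 kg/h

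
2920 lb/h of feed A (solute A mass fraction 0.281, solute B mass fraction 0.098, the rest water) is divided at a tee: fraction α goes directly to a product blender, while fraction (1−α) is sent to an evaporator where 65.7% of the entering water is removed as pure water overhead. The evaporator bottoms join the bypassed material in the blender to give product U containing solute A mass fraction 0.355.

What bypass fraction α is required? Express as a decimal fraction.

All 2920×0.281 = 820.52 lb/h of solute A reaches U, so U = 820.52/0.355 = 2311.3 lb/h and vapour = 608.68 lb/h.
The evaporator receives (1−α)·2920 of feed at 0.621 water and removes 0.657 of that water:
0.657×0.621×(1−α)×2920 = 608.68
(1−α) = 608.68/1191.4 = 0.5109;  α = 0.4891.

0.489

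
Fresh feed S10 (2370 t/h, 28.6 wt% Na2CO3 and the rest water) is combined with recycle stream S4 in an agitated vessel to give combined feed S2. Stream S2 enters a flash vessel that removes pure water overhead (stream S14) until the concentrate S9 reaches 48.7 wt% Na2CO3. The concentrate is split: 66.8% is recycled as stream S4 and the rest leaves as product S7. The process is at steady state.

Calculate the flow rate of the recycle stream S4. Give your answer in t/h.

Overall Na2CO3 balance (none leaves overhead): Na2CO3 in fresh feed = Na2CO3 in product, i.e. 2370×0.286 = (1−0.668)·S9·0.487.
S9 = 677.82/(0.487×0.332) = 4192.3 t/h.
Recycle S4 = 0.668×4192.3 = 2800.4 t/h.

2800 t/h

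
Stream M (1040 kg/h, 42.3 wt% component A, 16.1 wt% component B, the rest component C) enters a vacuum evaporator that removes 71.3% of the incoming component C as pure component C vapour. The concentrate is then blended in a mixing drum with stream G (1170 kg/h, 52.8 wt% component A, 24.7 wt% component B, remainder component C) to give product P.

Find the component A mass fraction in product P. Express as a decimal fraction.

0.556

Vapour removed = 0.713×0.416×1040 = 308.47 kg/h; concentrate = 731.53 kg/h.
component A reaching the mixer = 439.92 (from concentrate) + 1170×0.528 = 1057.7 kg/h.
Product flow = 731.53 + 1170 = 1901.5 kg/h; component A fraction = 0.556.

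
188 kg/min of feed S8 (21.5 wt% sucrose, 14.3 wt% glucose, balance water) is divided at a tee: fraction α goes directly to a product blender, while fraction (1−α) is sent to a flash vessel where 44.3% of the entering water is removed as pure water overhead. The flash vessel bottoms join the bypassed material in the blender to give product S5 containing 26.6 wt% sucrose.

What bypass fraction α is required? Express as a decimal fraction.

All 188×0.215 = 40.42 kg/min of sucrose reaches S5, so S5 = 40.42/0.266 = 151.95 kg/min and vapour = 36.045 kg/min.
The evaporator receives (1−α)·188 of feed at 0.642 water and removes 0.443 of that water:
0.443×0.642×(1−α)×188 = 36.045
(1−α) = 36.045/53.468 = 0.6741;  α = 0.3259.

0.326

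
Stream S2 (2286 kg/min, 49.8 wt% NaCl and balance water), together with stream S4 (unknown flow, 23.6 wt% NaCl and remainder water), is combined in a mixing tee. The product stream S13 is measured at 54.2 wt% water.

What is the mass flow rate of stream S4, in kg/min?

411.9 kg/min

Let S4 be the unknown flow. Total out = 2286 + S4.
water balance: 1147.6 + 0.764·S4 = 0.542·(2286 + S4)
(0.764 − 0.542)·S4 = 0.542×2286 − 1147.6 = 91.44
S4 = 91.44 / 0.222 = 411.89 kg/min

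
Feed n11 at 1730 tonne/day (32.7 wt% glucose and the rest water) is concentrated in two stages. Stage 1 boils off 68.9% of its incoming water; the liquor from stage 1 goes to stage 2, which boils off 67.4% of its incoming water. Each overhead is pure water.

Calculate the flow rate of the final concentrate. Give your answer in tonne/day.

683.8 tonne/day

water in feed = 1730×0.673 = 1164.3 tonne/day.
After stage 1: water left = (1−0.689)×1164.3 = 362.09; stream total = 927.8 tonne/day.
After stage 2: water left = (1−0.674)×362.09 = 118.04; final concentrate = 683.75 tonne/day.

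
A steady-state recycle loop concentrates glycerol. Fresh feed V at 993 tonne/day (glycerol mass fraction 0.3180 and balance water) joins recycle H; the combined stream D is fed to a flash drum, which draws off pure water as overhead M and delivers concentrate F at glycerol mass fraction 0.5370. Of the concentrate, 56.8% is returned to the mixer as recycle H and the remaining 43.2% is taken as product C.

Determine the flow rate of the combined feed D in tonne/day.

Overall glycerol balance (none leaves overhead): glycerol in fresh feed = glycerol in product, i.e. 993×0.318 = (1−0.568)·F·0.537.
F = 315.77/(0.537×0.432) = 1361.2 tonne/day.
Recycle H = 0.568×1361.2 = 773.16 tonne/day.
Combined feed D = 993 + 773.16 = 1766.2 tonne/day.

1766 tonne/day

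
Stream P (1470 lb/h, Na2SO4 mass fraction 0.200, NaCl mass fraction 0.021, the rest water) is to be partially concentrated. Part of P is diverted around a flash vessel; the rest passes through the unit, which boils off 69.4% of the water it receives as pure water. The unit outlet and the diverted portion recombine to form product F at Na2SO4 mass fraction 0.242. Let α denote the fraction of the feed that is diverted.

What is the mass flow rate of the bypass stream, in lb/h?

998.1 lb/h

All 1470×0.200 = 294 lb/h of Na2SO4 reaches F, so F = 294/0.242 = 1214.9 lb/h and vapour = 255.12 lb/h.
The evaporator receives (1−α)·1470 of feed at 0.779 water and removes 0.694 of that water:
0.694×0.779×(1−α)×1470 = 255.12
(1−α) = 255.12/794.72 = 0.3210;  α = 0.6790.
Bypass flow = 0.6790×1470 = 998.1 lb/h.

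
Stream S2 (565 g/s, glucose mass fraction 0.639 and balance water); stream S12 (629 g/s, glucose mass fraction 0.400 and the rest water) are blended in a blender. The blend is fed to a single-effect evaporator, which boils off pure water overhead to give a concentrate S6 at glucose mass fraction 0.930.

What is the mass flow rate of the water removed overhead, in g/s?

535.3 g/s

glucose entering = 565×0.639 + 629×0.400 = 612.63 g/s.
All glucose reports to S6, so S6 = 612.63/0.930 = 658.75 g/s.
Total feed = 1194 g/s; overhead = 1194 − 658.75 = 535.25 g/s.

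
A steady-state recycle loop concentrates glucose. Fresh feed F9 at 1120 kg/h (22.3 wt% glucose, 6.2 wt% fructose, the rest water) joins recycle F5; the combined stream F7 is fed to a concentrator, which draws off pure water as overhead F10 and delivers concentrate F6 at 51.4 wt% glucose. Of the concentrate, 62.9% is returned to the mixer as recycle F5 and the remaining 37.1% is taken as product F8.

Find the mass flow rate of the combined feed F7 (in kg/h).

1944 kg/h

Overall glucose balance (none leaves overhead): glucose in fresh feed = glucose in product, i.e. 1120×0.223 = (1−0.629)·F6·0.514.
F6 = 249.76/(0.514×0.371) = 1309.7 kg/h.
Recycle F5 = 0.629×1309.7 = 823.83 kg/h.
Combined feed F7 = 1120 + 823.83 = 1943.8 kg/h.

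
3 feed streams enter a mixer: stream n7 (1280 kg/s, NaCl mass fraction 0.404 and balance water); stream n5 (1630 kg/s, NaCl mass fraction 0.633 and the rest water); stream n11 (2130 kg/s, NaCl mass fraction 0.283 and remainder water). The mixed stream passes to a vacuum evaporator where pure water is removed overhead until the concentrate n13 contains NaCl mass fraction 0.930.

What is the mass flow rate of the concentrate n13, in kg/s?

2314 kg/s

NaCl entering = 1280×0.404 + 1630×0.633 + 2130×0.283 = 2151.7 kg/s.
All NaCl reports to n13, so n13 = 2151.7/0.930 = 2313.7 kg/s.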